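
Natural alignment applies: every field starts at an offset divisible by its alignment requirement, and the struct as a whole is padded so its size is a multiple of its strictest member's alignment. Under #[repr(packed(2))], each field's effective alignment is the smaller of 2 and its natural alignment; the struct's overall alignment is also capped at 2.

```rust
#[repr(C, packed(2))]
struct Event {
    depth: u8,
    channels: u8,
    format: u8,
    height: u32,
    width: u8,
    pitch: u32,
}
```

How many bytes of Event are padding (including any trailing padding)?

0..1  depth  (1B, 1-aligned)
1..2  channels  (1B, 1-aligned)
2..3  format  (1B, 1-aligned)
3..4  -- padding (1B)
4..8  height  (4B, 2-aligned)
8..9  width  (1B, 1-aligned)
9..10  -- padding (1B)
10..14  pitch  (4B, 2-aligned)
sizeof = 14, alignof = 2
data bytes 12, size 14 → padding 2

2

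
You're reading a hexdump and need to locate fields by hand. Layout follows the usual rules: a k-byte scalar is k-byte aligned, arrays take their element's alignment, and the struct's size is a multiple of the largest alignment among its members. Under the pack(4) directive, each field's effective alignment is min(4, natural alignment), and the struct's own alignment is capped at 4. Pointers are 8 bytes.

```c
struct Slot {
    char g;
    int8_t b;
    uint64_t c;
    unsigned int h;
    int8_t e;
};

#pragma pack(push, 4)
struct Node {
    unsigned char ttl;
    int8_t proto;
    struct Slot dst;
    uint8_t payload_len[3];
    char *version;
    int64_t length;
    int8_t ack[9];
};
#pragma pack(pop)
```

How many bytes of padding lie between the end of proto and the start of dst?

Slot: g at 0 (size 1, align 1) → ends 1; b at 1 (size 1, align 1) → ends 2; pad 6 to align 8 for c; c at 8 (size 8, align 8) → ends 16; h at 16 (size 4, align 4) → ends 20; e at 20 (size 1, align 1) → ends 21; tail pad 3 to reach multiple of 8; total 24 bytes, alignment 8
ttl at 0 (size 1, align 1) → ends 1
proto at 1 (size 1, align 1) → ends 2
pad 2 to align 4 for dst
dst at 4 (size 24, align 4) → ends 28

2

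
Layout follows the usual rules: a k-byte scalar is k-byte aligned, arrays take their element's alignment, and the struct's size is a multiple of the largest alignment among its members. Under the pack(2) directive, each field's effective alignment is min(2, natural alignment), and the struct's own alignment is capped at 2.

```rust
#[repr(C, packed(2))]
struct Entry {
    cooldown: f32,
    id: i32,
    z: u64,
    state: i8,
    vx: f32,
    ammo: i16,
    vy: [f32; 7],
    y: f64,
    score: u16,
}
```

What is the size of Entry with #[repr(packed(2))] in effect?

62

cooldown at 0 (size 4, align 2) → ends 4
id at 4 (size 4, align 2) → ends 8
z at 8 (size 8, align 2) → ends 16
state at 16 (size 1, align 1) → ends 17
pad 1 to align 2 for vx
vx at 18 (size 4, align 2) → ends 22
ammo at 22 (size 2, align 2) → ends 24
vy at 24 (size 28, align 2) → ends 52
y at 52 (size 8, align 2) → ends 60
score at 60 (size 2, align 2) → ends 62
total 62 bytes, alignment 2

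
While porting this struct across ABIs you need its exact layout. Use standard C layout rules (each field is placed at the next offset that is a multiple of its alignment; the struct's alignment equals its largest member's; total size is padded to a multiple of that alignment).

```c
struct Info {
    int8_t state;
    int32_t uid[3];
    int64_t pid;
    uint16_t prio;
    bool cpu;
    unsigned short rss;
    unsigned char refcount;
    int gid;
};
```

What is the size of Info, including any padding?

state at 0 (size 1, align 1) → ends 1
pad 3 to align 4 for uid
uid at 4 (size 12, align 4) → ends 16
pid at 16 (size 8, align 8) → ends 24
prio at 24 (size 2, align 2) → ends 26
cpu at 26 (size 1, align 1) → ends 27
pad 1 to align 2 for rss
rss at 28 (size 2, align 2) → ends 30
refcount at 30 (size 1, align 1) → ends 31
pad 1 to align 4 for gid
gid at 32 (size 4, align 4) → ends 36
tail pad 4 to reach multiple of 8
total 40 bytes, alignment 8

40 bytes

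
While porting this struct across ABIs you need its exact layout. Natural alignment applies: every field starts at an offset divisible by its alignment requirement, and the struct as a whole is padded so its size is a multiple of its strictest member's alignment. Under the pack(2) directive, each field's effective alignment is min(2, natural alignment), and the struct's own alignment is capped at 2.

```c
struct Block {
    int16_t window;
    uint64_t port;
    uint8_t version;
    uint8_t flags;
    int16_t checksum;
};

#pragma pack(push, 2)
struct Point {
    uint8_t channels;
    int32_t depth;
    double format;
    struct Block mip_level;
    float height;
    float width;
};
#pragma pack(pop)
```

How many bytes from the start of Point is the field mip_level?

Block: @0: window [2B, align 2] → 2; +6 pad (align 8); @8: port [8B, align 8] → 16; @16: version [1B, align 1] → 17; @17: flags [1B, align 1] → 18; @18: checksum [2B, align 2] → 20; +4 tail pad (align 8); size 24, align 8
@0: channels [1B, align 1] → 1
+1 pad (align 2)
@2: depth [4B, align 2] → 6
@6: format [8B, align 2] → 14
@14: mip_level [24B, align 2] → 38

14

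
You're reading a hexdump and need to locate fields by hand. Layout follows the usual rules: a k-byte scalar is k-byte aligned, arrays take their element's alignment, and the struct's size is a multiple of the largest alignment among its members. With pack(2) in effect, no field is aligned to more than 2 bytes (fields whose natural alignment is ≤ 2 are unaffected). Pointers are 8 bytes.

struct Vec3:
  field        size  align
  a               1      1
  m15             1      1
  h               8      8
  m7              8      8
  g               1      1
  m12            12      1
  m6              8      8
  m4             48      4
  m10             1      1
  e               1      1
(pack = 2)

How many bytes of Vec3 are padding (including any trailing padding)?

1

a at 0 (size 1, align 1) → ends 1
m15 at 1 (size 1, align 1) → ends 2
h at 2 (size 8, align 2) → ends 10
m7 at 10 (size 8, align 2) → ends 18
g at 18 (size 1, align 1) → ends 19
m12 at 19 (size 12, align 1) → ends 31
pad 1 to align 2 for m6
m6 at 32 (size 8, align 2) → ends 40
m4 at 40 (size 48, align 2) → ends 88
m10 at 88 (size 1, align 1) → ends 89
e at 89 (size 1, align 1) → ends 90
total 90 bytes, alignment 2
data bytes 89, size 90 → padding 1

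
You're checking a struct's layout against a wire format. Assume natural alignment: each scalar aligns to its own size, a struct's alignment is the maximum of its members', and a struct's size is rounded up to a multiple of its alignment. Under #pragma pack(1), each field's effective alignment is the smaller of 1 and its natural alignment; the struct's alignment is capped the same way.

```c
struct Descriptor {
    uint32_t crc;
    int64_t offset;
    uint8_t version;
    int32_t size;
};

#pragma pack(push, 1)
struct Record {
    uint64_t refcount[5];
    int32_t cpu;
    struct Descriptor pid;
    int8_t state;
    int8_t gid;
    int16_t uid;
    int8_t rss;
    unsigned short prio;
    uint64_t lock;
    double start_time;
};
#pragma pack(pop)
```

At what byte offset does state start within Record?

68

Descriptor: crc at 0 (size 4, align 4) → ends 4; pad 4 to align 8 for offset; offset at 8 (size 8, align 8) → ends 16; version at 16 (size 1, align 1) → ends 17; pad 3 to align 4 for size; size at 20 (size 4, align 4) → ends 24; total 24 bytes, alignment 8
refcount at 0 (size 40, align 1) → ends 40
cpu at 40 (size 4, align 1) → ends 44
pid at 44 (size 24, align 1) → ends 68
state at 68 (size 1, align 1) → ends 69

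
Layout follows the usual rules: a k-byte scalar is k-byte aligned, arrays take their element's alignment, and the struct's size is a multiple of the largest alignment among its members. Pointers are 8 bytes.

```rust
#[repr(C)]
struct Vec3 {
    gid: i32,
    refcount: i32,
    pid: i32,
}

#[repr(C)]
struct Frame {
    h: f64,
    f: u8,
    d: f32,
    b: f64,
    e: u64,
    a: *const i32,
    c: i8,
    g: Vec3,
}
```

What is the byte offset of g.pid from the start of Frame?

Vec3: gid at 0 (size 4, align 4) → ends 4; refcount at 4 (size 4, align 4) → ends 8; pid at 8 (size 4, align 4) → ends 12; total 12 bytes, alignment 4
h at 0 (size 8, align 8) → ends 8
f at 8 (size 1, align 1) → ends 9
pad 3 to align 4 for d
d at 12 (size 4, align 4) → ends 16
b at 16 (size 8, align 8) → ends 24
e at 24 (size 8, align 8) → ends 32
a at 32 (size 8, align 8) → ends 40
c at 40 (size 1, align 1) → ends 41
pad 3 to align 4 for g
g at 44 (size 12, align 4) → ends 56
within Vec3: pid at 8
44 + 8 = 52

52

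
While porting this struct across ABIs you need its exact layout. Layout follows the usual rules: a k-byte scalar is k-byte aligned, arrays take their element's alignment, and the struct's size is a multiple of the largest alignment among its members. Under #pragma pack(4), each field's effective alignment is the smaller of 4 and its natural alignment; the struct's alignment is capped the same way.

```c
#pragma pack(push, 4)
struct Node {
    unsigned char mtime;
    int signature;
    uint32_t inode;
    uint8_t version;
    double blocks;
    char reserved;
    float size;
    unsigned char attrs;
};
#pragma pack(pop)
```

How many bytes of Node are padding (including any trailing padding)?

12

@0: mtime [1B, align 1] → 1
+3 pad (align 4)
@4: signature [4B, align 4] → 8
@8: inode [4B, align 4] → 12
@12: version [1B, align 1] → 13
+3 pad (align 4)
@16: blocks [8B, align 4] → 24
@24: reserved [1B, align 1] → 25
+3 pad (align 4)
@28: size [4B, align 4] → 32
@32: attrs [1B, align 1] → 33
+3 tail pad (align 4)
size 36, align 4
data bytes 24, size 36 → padding 12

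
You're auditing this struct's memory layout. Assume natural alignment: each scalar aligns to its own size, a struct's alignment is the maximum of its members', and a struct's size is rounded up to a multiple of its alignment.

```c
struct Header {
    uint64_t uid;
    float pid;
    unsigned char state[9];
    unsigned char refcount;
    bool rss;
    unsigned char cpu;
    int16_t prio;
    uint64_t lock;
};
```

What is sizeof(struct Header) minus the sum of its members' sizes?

0..8  uid  (8B, 8-aligned)
8..12  pid  (4B, 4-aligned)
12..21  state  (9B, 1-aligned)
21..22  refcount  (1B, 1-aligned)
22..23  rss  (1B, 1-aligned)
23..24  cpu  (1B, 1-aligned)
24..26  prio  (2B, 2-aligned)
26..32  -- padding (6B)
32..40  lock  (8B, 8-aligned)
sizeof = 40, alignof = 8
data bytes 34, size 40 → padding 6

6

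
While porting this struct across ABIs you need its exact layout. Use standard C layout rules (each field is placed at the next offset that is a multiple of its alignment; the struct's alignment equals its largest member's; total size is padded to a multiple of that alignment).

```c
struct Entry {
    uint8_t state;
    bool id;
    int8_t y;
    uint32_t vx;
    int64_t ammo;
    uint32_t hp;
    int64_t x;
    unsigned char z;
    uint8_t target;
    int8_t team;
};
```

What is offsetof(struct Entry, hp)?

16

0..1  state  (1B, 1-aligned)
1..2  id  (1B, 1-aligned)
2..3  y  (1B, 1-aligned)
3..4  -- padding (1B)
4..8  vx  (4B, 4-aligned)
8..16  ammo  (8B, 8-aligned)
16..20  hp  (4B, 4-aligned)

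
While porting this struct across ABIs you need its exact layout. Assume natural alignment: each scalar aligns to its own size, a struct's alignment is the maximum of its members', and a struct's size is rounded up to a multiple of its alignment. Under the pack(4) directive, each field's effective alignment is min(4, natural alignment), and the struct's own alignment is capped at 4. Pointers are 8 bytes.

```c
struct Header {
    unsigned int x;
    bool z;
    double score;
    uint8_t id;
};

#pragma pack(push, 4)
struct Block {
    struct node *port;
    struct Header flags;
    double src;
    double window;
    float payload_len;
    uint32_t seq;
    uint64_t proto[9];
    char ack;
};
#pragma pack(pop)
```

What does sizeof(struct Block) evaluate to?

Header: 0..4  x  (4B, 4-aligned); 4..5  z  (1B, 1-aligned); 5..8  -- padding (3B); 8..16  score  (8B, 8-aligned); 16..17  id  (1B, 1-aligned); 17..24  -- tail padding (7B); sizeof = 24, alignof = 8
0..8  port  (8B, 4-aligned)
8..32  flags  (24B, 4-aligned)
32..40  src  (8B, 4-aligned)
40..48  window  (8B, 4-aligned)
48..52  payload_len  (4B, 4-aligned)
52..56  seq  (4B, 4-aligned)
56..128  proto  (72B, 4-aligned)
128..129  ack  (1B, 1-aligned)
129..132  -- tail padding (3B)
sizeof = 132, alignof = 4

132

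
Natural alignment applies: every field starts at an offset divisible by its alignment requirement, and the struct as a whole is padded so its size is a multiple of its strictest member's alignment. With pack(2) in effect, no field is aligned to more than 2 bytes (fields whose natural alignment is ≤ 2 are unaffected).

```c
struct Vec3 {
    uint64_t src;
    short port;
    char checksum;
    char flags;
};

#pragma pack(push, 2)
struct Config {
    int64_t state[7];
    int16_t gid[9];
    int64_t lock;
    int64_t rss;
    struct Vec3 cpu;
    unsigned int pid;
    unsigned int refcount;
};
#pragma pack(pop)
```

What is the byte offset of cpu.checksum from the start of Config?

100

Vec3: 0..8  src  (8B, 8-aligned); 8..10  port  (2B, 2-aligned); 10..11  checksum  (1B, 1-aligned); 11..12  flags  (1B, 1-aligned); 12..16  -- tail padding (4B); sizeof = 16, alignof = 8
0..56  state  (56B, 2-aligned)
56..74  gid  (18B, 2-aligned)
74..82  lock  (8B, 2-aligned)
82..90  rss  (8B, 2-aligned)
90..106  cpu  (16B, 2-aligned)
within Vec3: checksum at 10
90 + 10 = 100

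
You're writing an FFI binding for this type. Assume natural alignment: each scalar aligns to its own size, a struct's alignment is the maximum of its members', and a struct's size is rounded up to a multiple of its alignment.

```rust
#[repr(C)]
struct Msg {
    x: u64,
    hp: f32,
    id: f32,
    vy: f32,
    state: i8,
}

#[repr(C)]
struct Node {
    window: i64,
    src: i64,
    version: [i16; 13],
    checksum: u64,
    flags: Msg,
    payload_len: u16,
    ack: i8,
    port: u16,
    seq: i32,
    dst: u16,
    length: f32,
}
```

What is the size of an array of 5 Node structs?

520

Msg: 0..8  x  (8B, 8-aligned); 8..12  hp  (4B, 4-aligned); 12..16  id  (4B, 4-aligned); 16..20  vy  (4B, 4-aligned); 20..21  state  (1B, 1-aligned); 21..24  -- tail padding (3B); sizeof = 24, alignof = 8
0..8  window  (8B, 8-aligned)
8..16  src  (8B, 8-aligned)
16..42  version  (26B, 2-aligned)
42..48  -- padding (6B)
48..56  checksum  (8B, 8-aligned)
56..80  flags  (24B, 8-aligned)
80..82  payload_len  (2B, 2-aligned)
82..83  ack  (1B, 1-aligned)
83..84  -- padding (1B)
84..86  port  (2B, 2-aligned)
86..88  -- padding (2B)
88..92  seq  (4B, 4-aligned)
92..94  dst  (2B, 2-aligned)
94..96  -- padding (2B)
96..100  length  (4B, 4-aligned)
100..104  -- tail padding (4B)
sizeof = 104, alignof = 8
array of 5: 5 × 104 = 520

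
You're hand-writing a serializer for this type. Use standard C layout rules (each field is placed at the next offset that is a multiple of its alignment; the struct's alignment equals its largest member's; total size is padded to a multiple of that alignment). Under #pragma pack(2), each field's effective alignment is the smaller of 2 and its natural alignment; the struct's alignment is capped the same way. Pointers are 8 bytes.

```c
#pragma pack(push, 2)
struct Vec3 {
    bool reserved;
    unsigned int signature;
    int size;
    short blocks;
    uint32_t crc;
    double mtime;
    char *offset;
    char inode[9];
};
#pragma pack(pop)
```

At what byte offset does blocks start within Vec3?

10

0..1  reserved  (1B, 1-aligned)
1..2  -- padding (1B)
2..6  signature  (4B, 2-aligned)
6..10  size  (4B, 2-aligned)
10..12  blocks  (2B, 2-aligned)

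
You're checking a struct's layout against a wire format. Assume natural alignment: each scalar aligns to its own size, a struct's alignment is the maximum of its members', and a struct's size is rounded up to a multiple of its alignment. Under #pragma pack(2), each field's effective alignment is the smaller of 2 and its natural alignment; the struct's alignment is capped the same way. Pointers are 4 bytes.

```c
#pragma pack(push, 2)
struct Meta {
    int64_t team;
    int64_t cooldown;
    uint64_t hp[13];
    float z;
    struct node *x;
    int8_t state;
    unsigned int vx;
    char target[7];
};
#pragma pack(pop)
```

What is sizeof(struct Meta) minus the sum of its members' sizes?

team at 0 (size 8, align 2) → ends 8
cooldown at 8 (size 8, align 2) → ends 16
hp at 16 (size 104, align 2) → ends 120
z at 120 (size 4, align 2) → ends 124
x at 124 (size 4, align 2) → ends 128
state at 128 (size 1, align 1) → ends 129
pad 1 to align 2 for vx
vx at 130 (size 4, align 2) → ends 134
target at 134 (size 7, align 1) → ends 141
tail pad 1 to reach multiple of 2
total 142 bytes, alignment 2
data bytes 140, size 142 → padding 2

2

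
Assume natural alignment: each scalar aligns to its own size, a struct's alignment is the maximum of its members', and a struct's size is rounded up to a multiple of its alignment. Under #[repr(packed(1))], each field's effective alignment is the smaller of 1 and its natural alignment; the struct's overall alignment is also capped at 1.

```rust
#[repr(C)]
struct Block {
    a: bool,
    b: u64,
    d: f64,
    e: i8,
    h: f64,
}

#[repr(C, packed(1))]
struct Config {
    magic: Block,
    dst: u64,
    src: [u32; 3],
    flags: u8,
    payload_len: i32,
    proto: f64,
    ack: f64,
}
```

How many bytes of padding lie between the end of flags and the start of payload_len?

0

Block: 0..1  a  (1B, 1-aligned); 1..8  -- padding (7B); 8..16  b  (8B, 8-aligned); 16..24  d  (8B, 8-aligned); 24..25  e  (1B, 1-aligned); 25..32  -- padding (7B); 32..40  h  (8B, 8-aligned); sizeof = 40, alignof = 8
0..40  magic  (40B, 1-aligned)
40..48  dst  (8B, 1-aligned)
48..60  src  (12B, 1-aligned)
60..61  flags  (1B, 1-aligned)
61..65  payload_len  (4B, 1-aligned)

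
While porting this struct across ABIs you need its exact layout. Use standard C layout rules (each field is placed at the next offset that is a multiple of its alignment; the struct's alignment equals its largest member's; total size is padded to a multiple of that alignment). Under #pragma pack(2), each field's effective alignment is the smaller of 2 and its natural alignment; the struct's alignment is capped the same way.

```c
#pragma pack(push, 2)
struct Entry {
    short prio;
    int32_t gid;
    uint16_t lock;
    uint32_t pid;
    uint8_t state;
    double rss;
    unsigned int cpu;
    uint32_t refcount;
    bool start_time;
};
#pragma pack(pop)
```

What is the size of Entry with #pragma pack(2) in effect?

0..2  prio  (2B, 2-aligned)
2..6  gid  (4B, 2-aligned)
6..8  lock  (2B, 2-aligned)
8..12  pid  (4B, 2-aligned)
12..13  state  (1B, 1-aligned)
13..14  -- padding (1B)
14..22  rss  (8B, 2-aligned)
22..26  cpu  (4B, 2-aligned)
26..30  refcount  (4B, 2-aligned)
30..31  start_time  (1B, 1-aligned)
31..32  -- tail padding (1B)
sizeof = 32, alignof = 2

32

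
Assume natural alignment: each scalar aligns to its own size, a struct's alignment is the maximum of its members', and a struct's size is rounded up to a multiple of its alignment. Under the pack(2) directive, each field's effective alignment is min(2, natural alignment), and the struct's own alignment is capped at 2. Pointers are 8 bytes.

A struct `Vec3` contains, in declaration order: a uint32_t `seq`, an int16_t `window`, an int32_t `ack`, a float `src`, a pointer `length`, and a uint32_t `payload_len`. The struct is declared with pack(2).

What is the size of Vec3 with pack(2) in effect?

26

0..4  seq  (4B, 2-aligned)
4..6  window  (2B, 2-aligned)
6..10  ack  (4B, 2-aligned)
10..14  src  (4B, 2-aligned)
14..22  length  (8B, 2-aligned)
22..26  payload_len  (4B, 2-aligned)
sizeof = 26, alignof = 2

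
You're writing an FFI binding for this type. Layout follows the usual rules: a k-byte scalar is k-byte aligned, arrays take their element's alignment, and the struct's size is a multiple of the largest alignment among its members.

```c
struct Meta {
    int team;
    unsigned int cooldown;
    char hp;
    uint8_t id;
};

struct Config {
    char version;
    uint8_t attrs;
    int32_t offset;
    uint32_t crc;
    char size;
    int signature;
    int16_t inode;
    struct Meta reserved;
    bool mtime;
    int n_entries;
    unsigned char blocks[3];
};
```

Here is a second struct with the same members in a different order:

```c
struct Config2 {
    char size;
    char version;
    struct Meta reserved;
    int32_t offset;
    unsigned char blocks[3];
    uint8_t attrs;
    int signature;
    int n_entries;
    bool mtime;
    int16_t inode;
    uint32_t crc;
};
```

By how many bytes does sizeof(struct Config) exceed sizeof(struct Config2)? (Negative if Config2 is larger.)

8

Meta: 0..4  team  (4B, 4-aligned); 4..8  cooldown  (4B, 4-aligned); 8..9  hp  (1B, 1-aligned); 9..10  id  (1B, 1-aligned); 10..12  -- tail padding (2B); sizeof = 12, alignof = 4
0..1  version  (1B, 1-aligned)
1..2  attrs  (1B, 1-aligned)
2..4  -- padding (2B)
4..8  offset  (4B, 4-aligned)
8..12  crc  (4B, 4-aligned)
12..13  size  (1B, 1-aligned)
13..16  -- padding (3B)
16..20  signature  (4B, 4-aligned)
20..22  inode  (2B, 2-aligned)
22..24  -- padding (2B)
24..36  reserved  (12B, 4-aligned)
36..37  mtime  (1B, 1-aligned)
37..40  -- padding (3B)
40..44  n_entries  (4B, 4-aligned)
44..47  blocks  (3B, 1-aligned)
47..48  -- tail padding (1B)
sizeof = 48, alignof = 4
— Config2 —
0..1  size  (1B, 1-aligned)
1..2  version  (1B, 1-aligned)
2..4  -- padding (2B)
4..16  reserved  (12B, 4-aligned)
16..20  offset  (4B, 4-aligned)
20..23  blocks  (3B, 1-aligned)
23..24  attrs  (1B, 1-aligned)
24..28  signature  (4B, 4-aligned)
28..32  n_entries  (4B, 4-aligned)
32..33  mtime  (1B, 1-aligned)
33..34  -- padding (1B)
34..36  inode  (2B, 2-aligned)
36..40  crc  (4B, 4-aligned)
sizeof = 40, alignof = 4
48 − 40 = 8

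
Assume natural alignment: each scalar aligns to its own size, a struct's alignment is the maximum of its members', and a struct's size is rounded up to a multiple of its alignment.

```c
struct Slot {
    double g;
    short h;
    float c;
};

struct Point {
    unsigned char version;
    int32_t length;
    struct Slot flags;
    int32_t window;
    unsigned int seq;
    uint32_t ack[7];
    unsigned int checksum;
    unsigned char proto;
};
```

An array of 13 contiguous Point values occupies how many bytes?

936

Slot: 0..8  g  (8B, 8-aligned); 8..10  h  (2B, 2-aligned); 10..12  -- padding (2B); 12..16  c  (4B, 4-aligned); sizeof = 16, alignof = 8
0..1  version  (1B, 1-aligned)
1..4  -- padding (3B)
4..8  length  (4B, 4-aligned)
8..24  flags  (16B, 8-aligned)
24..28  window  (4B, 4-aligned)
28..32  seq  (4B, 4-aligned)
32..60  ack  (28B, 4-aligned)
60..64  checksum  (4B, 4-aligned)
64..65  proto  (1B, 1-aligned)
65..72  -- tail padding (7B)
sizeof = 72, alignof = 8
array of 13: 13 × 72 = 936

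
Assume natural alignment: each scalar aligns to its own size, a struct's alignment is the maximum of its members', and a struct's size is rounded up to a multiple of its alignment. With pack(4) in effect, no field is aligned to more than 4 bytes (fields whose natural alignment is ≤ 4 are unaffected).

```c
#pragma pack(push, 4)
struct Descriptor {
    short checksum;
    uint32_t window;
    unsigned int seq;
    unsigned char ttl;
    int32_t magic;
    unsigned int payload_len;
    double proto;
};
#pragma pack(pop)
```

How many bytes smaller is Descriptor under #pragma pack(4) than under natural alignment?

natural layout:
  @0: checksum [2B, align 2] → 2
  +2 pad (align 4)
  @4: window [4B, align 4] → 8
  @8: seq [4B, align 4] → 12
  @12: ttl [1B, align 1] → 13
  +3 pad (align 4)
  @16: magic [4B, align 4] → 20
  @20: payload_len [4B, align 4] → 24
  @24: proto [8B, align 8] → 32
  size 32, align 8
packed(4) layout:
  @0: checksum [2B, align 2] → 2
  +2 pad (align 4)
  @4: window [4B, align 4] → 8
  @8: seq [4B, align 4] → 12
  @12: ttl [1B, align 1] → 13
  +3 pad (align 4)
  @16: magic [4B, align 4] → 20
  @20: payload_len [4B, align 4] → 24
  @24: proto [8B, align 4] → 32
  size 32, align 4
32 − 32 = 0

0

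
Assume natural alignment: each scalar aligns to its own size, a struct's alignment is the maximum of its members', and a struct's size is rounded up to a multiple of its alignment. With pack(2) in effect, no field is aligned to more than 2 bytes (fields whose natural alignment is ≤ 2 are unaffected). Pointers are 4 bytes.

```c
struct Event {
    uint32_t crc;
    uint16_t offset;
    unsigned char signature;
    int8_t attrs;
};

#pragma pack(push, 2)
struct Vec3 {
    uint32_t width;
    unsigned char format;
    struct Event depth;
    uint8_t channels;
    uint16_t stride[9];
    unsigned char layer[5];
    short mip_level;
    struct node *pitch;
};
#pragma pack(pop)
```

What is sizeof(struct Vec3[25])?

Event: @0: crc [4B, align 4] → 4; @4: offset [2B, align 2] → 6; @6: signature [1B, align 1] → 7; @7: attrs [1B, align 1] → 8; size 8, align 4
@0: width [4B, align 2] → 4
@4: format [1B, align 1] → 5
+1 pad (align 2)
@6: depth [8B, align 2] → 14
@14: channels [1B, align 1] → 15
+1 pad (align 2)
@16: stride [18B, align 2] → 34
@34: layer [5B, align 1] → 39
+1 pad (align 2)
@40: mip_level [2B, align 2] → 42
@42: pitch [4B, align 2] → 46
size 46, align 2
array of 25: 25 × 46 = 1150

1150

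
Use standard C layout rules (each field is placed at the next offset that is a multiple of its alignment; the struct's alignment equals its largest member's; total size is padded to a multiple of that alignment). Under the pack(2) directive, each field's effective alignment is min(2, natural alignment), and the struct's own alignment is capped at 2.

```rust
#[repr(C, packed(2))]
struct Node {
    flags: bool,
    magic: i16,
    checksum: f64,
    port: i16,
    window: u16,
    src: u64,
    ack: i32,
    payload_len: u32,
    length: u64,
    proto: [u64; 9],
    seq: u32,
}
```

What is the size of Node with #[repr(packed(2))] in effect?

0..1  flags  (1B, 1-aligned)
1..2  -- padding (1B)
2..4  magic  (2B, 2-aligned)
4..12  checksum  (8B, 2-aligned)
12..14  port  (2B, 2-aligned)
14..16  window  (2B, 2-aligned)
16..24  src  (8B, 2-aligned)
24..28  ack  (4B, 2-aligned)
28..32  payload_len  (4B, 2-aligned)
32..40  length  (8B, 2-aligned)
40..112  proto  (72B, 2-aligned)
112..116  seq  (4B, 2-aligned)
sizeof = 116, alignof = 2

116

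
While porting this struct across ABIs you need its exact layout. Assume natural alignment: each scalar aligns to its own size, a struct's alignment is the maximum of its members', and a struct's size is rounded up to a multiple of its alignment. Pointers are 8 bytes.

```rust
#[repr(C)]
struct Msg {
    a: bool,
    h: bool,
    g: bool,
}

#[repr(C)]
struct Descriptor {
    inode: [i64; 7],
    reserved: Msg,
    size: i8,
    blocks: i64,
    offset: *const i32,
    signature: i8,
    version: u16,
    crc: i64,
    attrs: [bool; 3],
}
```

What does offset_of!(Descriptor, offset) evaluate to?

Msg: @0: a [1B, align 1] → 1; @1: h [1B, align 1] → 2; @2: g [1B, align 1] → 3; size 3, align 1
@0: inode [56B, align 8] → 56
@56: reserved [3B, align 1] → 59
@59: size [1B, align 1] → 60
+4 pad (align 8)
@64: blocks [8B, align 8] → 72
@72: offset [8B, align 8] → 80

72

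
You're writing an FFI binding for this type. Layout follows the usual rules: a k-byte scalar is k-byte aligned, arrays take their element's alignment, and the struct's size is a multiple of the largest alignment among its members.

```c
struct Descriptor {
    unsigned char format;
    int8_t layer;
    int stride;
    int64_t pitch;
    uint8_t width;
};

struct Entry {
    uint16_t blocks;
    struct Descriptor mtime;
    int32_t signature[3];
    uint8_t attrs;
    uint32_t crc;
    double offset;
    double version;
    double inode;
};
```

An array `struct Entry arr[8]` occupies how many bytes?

640

Descriptor: @0: format [1B, align 1] → 1; @1: layer [1B, align 1] → 2; +2 pad (align 4); @4: stride [4B, align 4] → 8; @8: pitch [8B, align 8] → 16; @16: width [1B, align 1] → 17; +7 tail pad (align 8); size 24, align 8
@0: blocks [2B, align 2] → 2
+6 pad (align 8)
@8: mtime [24B, align 8] → 32
@32: signature [12B, align 4] → 44
@44: attrs [1B, align 1] → 45
+3 pad (align 4)
@48: crc [4B, align 4] → 52
+4 pad (align 8)
@56: offset [8B, align 8] → 64
@64: version [8B, align 8] → 72
@72: inode [8B, align 8] → 80
size 80, align 8
array of 8: 8 × 80 = 640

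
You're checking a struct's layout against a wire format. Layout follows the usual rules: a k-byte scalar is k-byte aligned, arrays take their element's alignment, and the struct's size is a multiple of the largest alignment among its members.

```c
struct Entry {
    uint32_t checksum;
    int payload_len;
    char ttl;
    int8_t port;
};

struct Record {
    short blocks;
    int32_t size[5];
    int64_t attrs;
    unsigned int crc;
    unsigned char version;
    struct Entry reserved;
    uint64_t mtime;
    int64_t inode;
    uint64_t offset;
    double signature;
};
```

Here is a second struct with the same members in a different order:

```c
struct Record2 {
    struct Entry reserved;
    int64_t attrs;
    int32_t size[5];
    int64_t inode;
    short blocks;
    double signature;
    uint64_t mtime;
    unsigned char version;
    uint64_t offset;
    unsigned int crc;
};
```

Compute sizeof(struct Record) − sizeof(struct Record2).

Entry: checksum at 0 (size 4, align 4) → ends 4; payload_len at 4 (size 4, align 4) → ends 8; ttl at 8 (size 1, align 1) → ends 9; port at 9 (size 1, align 1) → ends 10; tail pad 2 to reach multiple of 4; total 12 bytes, alignment 4
blocks at 0 (size 2, align 2) → ends 2
pad 2 to align 4 for size
size at 4 (size 20, align 4) → ends 24
attrs at 24 (size 8, align 8) → ends 32
crc at 32 (size 4, align 4) → ends 36
version at 36 (size 1, align 1) → ends 37
pad 3 to align 4 for reserved
reserved at 40 (size 12, align 4) → ends 52
pad 4 to align 8 for mtime
mtime at 56 (size 8, align 8) → ends 64
inode at 64 (size 8, align 8) → ends 72
offset at 72 (size 8, align 8) → ends 80
signature at 80 (size 8, align 8) → ends 88
total 88 bytes, alignment 8
— Record2 —
reserved at 0 (size 12, align 4) → ends 12
pad 4 to align 8 for attrs
attrs at 16 (size 8, align 8) → ends 24
size at 24 (size 20, align 4) → ends 44
pad 4 to align 8 for inode
inode at 48 (size 8, align 8) → ends 56
blocks at 56 (size 2, align 2) → ends 58
pad 6 to align 8 for signature
signature at 64 (size 8, align 8) → ends 72
mtime at 72 (size 8, align 8) → ends 80
version at 80 (size 1, align 1) → ends 81
pad 7 to align 8 for offset
offset at 88 (size 8, align 8) → ends 96
crc at 96 (size 4, align 4) → ends 100
tail pad 4 to reach multiple of 8
total 104 bytes, alignment 8
88 − 104 = -16

-16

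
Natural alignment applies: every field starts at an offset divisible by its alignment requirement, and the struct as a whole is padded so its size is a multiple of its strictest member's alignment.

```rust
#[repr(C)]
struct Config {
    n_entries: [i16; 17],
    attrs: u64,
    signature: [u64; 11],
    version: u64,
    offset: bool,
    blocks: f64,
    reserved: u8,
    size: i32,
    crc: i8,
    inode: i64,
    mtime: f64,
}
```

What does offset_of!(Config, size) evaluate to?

164

0..34  n_entries  (34B, 2-aligned)
34..40  -- padding (6B)
40..48  attrs  (8B, 8-aligned)
48..136  signature  (88B, 8-aligned)
136..144  version  (8B, 8-aligned)
144..145  offset  (1B, 1-aligned)
145..152  -- padding (7B)
152..160  blocks  (8B, 8-aligned)
160..161  reserved  (1B, 1-aligned)
161..164  -- padding (3B)
164..168  size  (4B, 4-aligned)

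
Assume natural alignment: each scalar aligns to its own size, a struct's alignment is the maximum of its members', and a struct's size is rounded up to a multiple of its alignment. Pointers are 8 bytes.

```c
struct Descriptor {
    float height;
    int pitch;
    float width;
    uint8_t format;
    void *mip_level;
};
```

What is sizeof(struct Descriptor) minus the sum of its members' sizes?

height at 0 (size 4, align 4) → ends 4
pitch at 4 (size 4, align 4) → ends 8
width at 8 (size 4, align 4) → ends 12
format at 12 (size 1, align 1) → ends 13
pad 3 to align 8 for mip_level
mip_level at 16 (size 8, align 8) → ends 24
total 24 bytes, alignment 8
data bytes 21, size 24 → padding 3

3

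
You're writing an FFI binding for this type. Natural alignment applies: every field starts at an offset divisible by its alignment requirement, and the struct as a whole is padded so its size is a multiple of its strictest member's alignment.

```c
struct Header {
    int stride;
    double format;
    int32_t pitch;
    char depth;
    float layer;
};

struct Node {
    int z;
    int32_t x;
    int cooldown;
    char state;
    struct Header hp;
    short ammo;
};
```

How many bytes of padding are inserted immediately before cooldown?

0

Header: stride at 0 (size 4, align 4) → ends 4; pad 4 to align 8 for format; format at 8 (size 8, align 8) → ends 16; pitch at 16 (size 4, align 4) → ends 20; depth at 20 (size 1, align 1) → ends 21; pad 3 to align 4 for layer; layer at 24 (size 4, align 4) → ends 28; tail pad 4 to reach multiple of 8; total 32 bytes, alignment 8
z at 0 (size 4, align 4) → ends 4
x at 4 (size 4, align 4) → ends 8
cooldown at 8 (size 4, align 4) → ends 12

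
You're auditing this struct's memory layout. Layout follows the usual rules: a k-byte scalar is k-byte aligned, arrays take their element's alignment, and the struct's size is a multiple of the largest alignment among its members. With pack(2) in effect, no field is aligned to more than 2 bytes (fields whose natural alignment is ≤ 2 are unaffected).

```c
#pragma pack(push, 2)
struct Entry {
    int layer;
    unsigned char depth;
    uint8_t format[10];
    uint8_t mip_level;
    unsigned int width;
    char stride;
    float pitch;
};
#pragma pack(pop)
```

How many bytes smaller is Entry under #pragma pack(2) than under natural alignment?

natural layout:
  layer at 0 (size 4, align 4) → ends 4
  depth at 4 (size 1, align 1) → ends 5
  format at 5 (size 10, align 1) → ends 15
  mip_level at 15 (size 1, align 1) → ends 16
  width at 16 (size 4, align 4) → ends 20
  stride at 20 (size 1, align 1) → ends 21
  pad 3 to align 4 for pitch
  pitch at 24 (size 4, align 4) → ends 28
  total 28 bytes, alignment 4
packed(2) layout:
  layer at 0 (size 4, align 2) → ends 4
  depth at 4 (size 1, align 1) → ends 5
  format at 5 (size 10, align 1) → ends 15
  mip_level at 15 (size 1, align 1) → ends 16
  width at 16 (size 4, align 2) → ends 20
  stride at 20 (size 1, align 1) → ends 21
  pad 1 to align 2 for pitch
  pitch at 22 (size 4, align 2) → ends 26
  total 26 bytes, alignment 2
28 − 26 = 2

2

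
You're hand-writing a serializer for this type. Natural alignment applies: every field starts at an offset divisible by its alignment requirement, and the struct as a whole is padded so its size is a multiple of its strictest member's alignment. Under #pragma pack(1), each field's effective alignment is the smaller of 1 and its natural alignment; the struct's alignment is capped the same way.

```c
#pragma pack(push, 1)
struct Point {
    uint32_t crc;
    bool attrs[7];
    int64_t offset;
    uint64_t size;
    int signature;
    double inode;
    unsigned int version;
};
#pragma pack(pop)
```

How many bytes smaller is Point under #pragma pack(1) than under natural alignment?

natural layout:
  @0: crc [4B, align 4] → 4
  @4: attrs [7B, align 1] → 11
  +5 pad (align 8)
  @16: offset [8B, align 8] → 24
  @24: size [8B, align 8] → 32
  @32: signature [4B, align 4] → 36
  +4 pad (align 8)
  @40: inode [8B, align 8] → 48
  @48: version [4B, align 4] → 52
  +4 tail pad (align 8)
  size 56, align 8
packed(1) layout:
  @0: crc [4B, align 1] → 4
  @4: attrs [7B, align 1] → 11
  @11: offset [8B, align 1] → 19
  @19: size [8B, align 1] → 27
  @27: signature [4B, align 1] → 31
  @31: inode [8B, align 1] → 39
  @39: version [4B, align 1] → 43
  size 43, align 1
56 − 43 = 13

13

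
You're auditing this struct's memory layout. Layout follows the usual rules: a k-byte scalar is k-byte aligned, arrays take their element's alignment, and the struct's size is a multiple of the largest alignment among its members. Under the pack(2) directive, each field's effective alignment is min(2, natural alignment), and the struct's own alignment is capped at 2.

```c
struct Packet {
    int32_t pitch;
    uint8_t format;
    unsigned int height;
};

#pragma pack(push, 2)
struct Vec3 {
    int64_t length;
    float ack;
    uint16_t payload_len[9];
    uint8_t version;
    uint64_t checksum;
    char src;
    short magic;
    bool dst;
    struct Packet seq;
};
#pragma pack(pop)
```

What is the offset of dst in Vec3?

Packet: @0: pitch [4B, align 4] → 4; @4: format [1B, align 1] → 5; +3 pad (align 4); @8: height [4B, align 4] → 12; size 12, align 4
@0: length [8B, align 2] → 8
@8: ack [4B, align 2] → 12
@12: payload_len [18B, align 2] → 30
@30: version [1B, align 1] → 31
+1 pad (align 2)
@32: checksum [8B, align 2] → 40
@40: src [1B, align 1] → 41
+1 pad (align 2)
@42: magic [2B, align 2] → 44
@44: dst [1B, align 1] → 45

44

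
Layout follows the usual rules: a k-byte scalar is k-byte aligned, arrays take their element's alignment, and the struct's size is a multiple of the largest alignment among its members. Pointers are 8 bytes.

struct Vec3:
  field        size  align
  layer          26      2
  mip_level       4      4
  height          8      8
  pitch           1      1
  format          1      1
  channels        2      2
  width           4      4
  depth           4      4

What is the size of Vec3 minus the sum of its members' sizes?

0..26  layer  (26B, 2-aligned)
26..28  -- padding (2B)
28..32  mip_level  (4B, 4-aligned)
32..40  height  (8B, 8-aligned)
40..41  pitch  (1B, 1-aligned)
41..42  format  (1B, 1-aligned)
42..44  channels  (2B, 2-aligned)
44..48  width  (4B, 4-aligned)
48..52  depth  (4B, 4-aligned)
52..56  -- tail padding (4B)
sizeof = 56, alignof = 8
data bytes 50, size 56 → padding 6

6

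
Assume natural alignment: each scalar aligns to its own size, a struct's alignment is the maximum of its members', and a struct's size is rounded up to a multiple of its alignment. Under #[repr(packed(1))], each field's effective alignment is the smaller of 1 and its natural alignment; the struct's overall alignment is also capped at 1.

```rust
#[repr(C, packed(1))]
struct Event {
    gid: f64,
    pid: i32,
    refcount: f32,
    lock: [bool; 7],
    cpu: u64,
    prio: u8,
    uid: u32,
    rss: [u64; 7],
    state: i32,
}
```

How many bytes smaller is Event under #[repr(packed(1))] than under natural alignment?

natural layout:
  0..8  gid  (8B, 8-aligned)
  8..12  pid  (4B, 4-aligned)
  12..16  refcount  (4B, 4-aligned)
  16..23  lock  (7B, 1-aligned)
  23..24  -- padding (1B)
  24..32  cpu  (8B, 8-aligned)
  32..33  prio  (1B, 1-aligned)
  33..36  -- padding (3B)
  36..40  uid  (4B, 4-aligned)
  40..96  rss  (56B, 8-aligned)
  96..100  state  (4B, 4-aligned)
  100..104  -- tail padding (4B)
  sizeof = 104, alignof = 8
packed(1) layout:
  0..8  gid  (8B, 1-aligned)
  8..12  pid  (4B, 1-aligned)
  12..16  refcount  (4B, 1-aligned)
  16..23  lock  (7B, 1-aligned)
  23..31  cpu  (8B, 1-aligned)
  31..32  prio  (1B, 1-aligned)
  32..36  uid  (4B, 1-aligned)
  36..92  rss  (56B, 1-aligned)
  92..96  state  (4B, 1-aligned)
  sizeof = 96, alignof = 1
104 − 96 = 8

8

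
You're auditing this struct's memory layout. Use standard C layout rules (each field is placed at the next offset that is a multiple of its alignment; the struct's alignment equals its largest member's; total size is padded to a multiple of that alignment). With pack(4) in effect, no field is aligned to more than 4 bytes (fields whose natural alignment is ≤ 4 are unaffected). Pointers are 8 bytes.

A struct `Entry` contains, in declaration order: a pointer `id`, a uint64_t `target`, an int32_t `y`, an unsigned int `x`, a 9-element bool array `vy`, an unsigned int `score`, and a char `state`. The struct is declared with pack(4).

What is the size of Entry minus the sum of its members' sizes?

6

id at 0 (size 8, align 4) → ends 8
target at 8 (size 8, align 4) → ends 16
y at 16 (size 4, align 4) → ends 20
x at 20 (size 4, align 4) → ends 24
vy at 24 (size 9, align 1) → ends 33
pad 3 to align 4 for score
score at 36 (size 4, align 4) → ends 40
state at 40 (size 1, align 1) → ends 41
tail pad 3 to reach multiple of 4
total 44 bytes, alignment 4
data bytes 38, size 44 → padding 6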